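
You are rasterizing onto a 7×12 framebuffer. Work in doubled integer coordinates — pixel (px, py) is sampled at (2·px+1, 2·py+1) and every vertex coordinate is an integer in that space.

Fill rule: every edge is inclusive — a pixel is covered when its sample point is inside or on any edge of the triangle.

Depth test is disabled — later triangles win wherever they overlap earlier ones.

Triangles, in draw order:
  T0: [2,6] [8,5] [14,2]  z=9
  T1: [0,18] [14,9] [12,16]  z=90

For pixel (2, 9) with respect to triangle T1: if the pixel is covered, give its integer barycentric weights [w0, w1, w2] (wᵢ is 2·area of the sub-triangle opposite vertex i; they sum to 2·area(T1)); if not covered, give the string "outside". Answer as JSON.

T0:
  2·area = 12  (B↔C swapped to make it positive)
  edge (2, 6)→(14, 2): d=(12,-4) inclusive
  edge (14, 2)→(8, 5): d=(-6,3) inclusive
  edge (8, 5)→(2, 6): d=(-6,1) inclusive
    (5,1)@(11, 3): e=[0,3,9] → X  [on edge]
    (6,1)@(13, 3): e=[8,-3,7] → .
    (2,2)@(5, 5): e=[0,9,3] → X  [on edge]
    (3,2)@(7, 5): e=[8,3,1] → X
    (4,2)@(9, 5): e=[16,-3,-1] → .
    (5,2)@(11, 5): e=[24,-9,-3] → .
    (2,3)@(5, 7): e=[24,-3,-9] → .
    (3,3)@(7, 7): e=[32,-9,-11] → .
  covered (3 px):
    . . . . . . .
    . . . . . X .
    . . X X . . .
    . . . . . . .
    . . . . . . .
    . . . . . . .
    . . . . . . .
    . . . . . . .
    . . . . . . .
    . . . . . . .
    . . . . . . .
    . . . . . . .
T1:
  2·area = 80
  edge (0, 18)→(14, 9): d=(14,-9) inclusive
  edge (14, 9)→(12, 16): d=(-2,7) inclusive
  edge (12, 16)→(0, 18): d=(-12,2) inclusive
    (5,5)@(11, 11): e=[1,17,62] → X
    (6,5)@(13, 11): e=[19,3,58] → X
    (4,6)@(9, 13): e=[11,27,42] → X
    (6,6)@(13, 13): e=[47,-1,34] → .
    (2,7)@(5, 15): e=[3,51,26] → X
    (3,7)@(7, 15): e=[21,37,22] → X
    (6,7)@(13, 15): e=[75,-5,10] → .
    (1,8)@(3, 17): e=[13,61,6] → X
    (3,8)@(7, 17): e=[49,33,-2] → .
    (4,8)@(9, 17): e=[67,19,-6] → .
    (5,8)@(11, 17): e=[85,5,-10] → .
    (1,9)@(3, 19): e=[41,57,-18] → .
  covered (10 px):
    . . . . . . .
    . . . . . . .
    . . . . . . .
    . . . . . . .
    . . . . . . .
    . . . . . X X
    . . . . X X .
    . . X X X X .
    . X X . . . .
    . . . . . . .
    . . . . . . .
    . . . . . . .

Final: "outside"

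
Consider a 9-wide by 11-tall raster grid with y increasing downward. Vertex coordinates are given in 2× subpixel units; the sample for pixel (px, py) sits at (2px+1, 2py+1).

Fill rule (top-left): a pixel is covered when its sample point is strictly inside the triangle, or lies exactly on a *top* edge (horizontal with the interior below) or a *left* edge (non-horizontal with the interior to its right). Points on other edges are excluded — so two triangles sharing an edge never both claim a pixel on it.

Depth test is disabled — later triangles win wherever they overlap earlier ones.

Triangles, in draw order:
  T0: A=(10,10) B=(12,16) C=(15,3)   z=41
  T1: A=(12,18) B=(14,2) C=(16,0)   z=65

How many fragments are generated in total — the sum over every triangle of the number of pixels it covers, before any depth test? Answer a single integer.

T0:
  2·area = 44  (B↔C swapped to make it positive)
  edge (10, 10)→(15, 3): d=(5,-7) top-left  bias=+0
  edge (15, 3)→(12, 16): d=(-3,13) right/bottom  bias=-1
  edge (12, 16)→(10, 10): d=(-2,-6) top-left  bias=+0
    (3,0)@(7, 1): e=[-66,110,0] → .  [on edge]
    (7,1)@(15, 3): e=[0,0,44] → .  [on edge]
    (4,3)@(9, 7): e=[-22,66,0] → .  [on edge]
    (6,3)@(13, 7): e=[6,14,24] → X
    (7,3)@(15, 7): e=[20,-12,36] → .
    (5,4)@(11, 9): e=[2,34,8] → X
    (7,4)@(15, 9): e=[30,-18,32] → .
    (5,5)@(11, 11): e=[12,28,4] → X
    (7,5)@(15, 11): e=[40,-24,28] → .
    (5,6)@(11, 13): e=[22,22,0] → X  [on edge]
    (6,6)@(13, 13): e=[36,-4,12] → .
    (5,7)@(11, 15): e=[32,16,-4] → .
    (2,8)@(5, 17): e=[0,88,-44] → .  [on edge]
    (6,9)@(13, 19): e=[66,-22,0] → .  [on edge]
  covered (6 px):
    . . . . . . . . .
    . . . . . . . . .
    . . . . . . . . .
    . . . . . . X . .
    . . . . . X X . .
    . . . . . X X . .
    . . . . . X . . .
    . . . . . . . . .
    . . . . . . . . .
    . . . . . . . . .
    . . . . . . . . .
T1:
  2·area = 28
  edge (12, 18)→(14, 2): d=(2,-16) top-left  bias=+0
  edge (14, 2)→(16, 0): d=(2,-2) top-left  bias=+0
  edge (16, 0)→(12, 18): d=(-4,18) right/bottom  bias=-1
    (7,0)@(15, 1): e=[14,0,14] → X  [on edge]
    (8,0)@(17, 1): e=[46,4,-22] → .
    (6,1)@(13, 3): e=[-14,0,42] → .  [on edge]
    (7,1)@(15, 3): e=[18,4,6] → X
    (8,1)@(17, 3): e=[50,8,-30] → .
    (5,2)@(11, 5): e=[-42,0,70] → .  [on edge]
    (7,2)@(15, 5): e=[22,8,-2] → .
    (4,3)@(9, 7): e=[-70,0,98] → .  [on edge]
    (3,4)@(7, 9): e=[-98,0,126] → .  [on edge]
    (2,5)@(5, 11): e=[-126,0,154] → .  [on edge]
    (6,5)@(13, 11): e=[2,16,10] → X
    (7,5)@(15, 11): e=[34,20,-26] → .
    (1,6)@(3, 13): e=[-154,0,182] → .  [on edge]
    (0,7)@(1, 15): e=[-182,0,210] → .  [on edge]
  covered (4 px):
    . . . . . . . X .
    . . . . . . . X .
    . . . . . . . . .
    . . . . . . . . .
    . . . . . . . . .
    . . . . . . X . .
    . . . . . . X . .
    . . . . . . . . .
    . . . . . . . . .
    . . . . . . . . .
    . . . . . . . . .

Result: 10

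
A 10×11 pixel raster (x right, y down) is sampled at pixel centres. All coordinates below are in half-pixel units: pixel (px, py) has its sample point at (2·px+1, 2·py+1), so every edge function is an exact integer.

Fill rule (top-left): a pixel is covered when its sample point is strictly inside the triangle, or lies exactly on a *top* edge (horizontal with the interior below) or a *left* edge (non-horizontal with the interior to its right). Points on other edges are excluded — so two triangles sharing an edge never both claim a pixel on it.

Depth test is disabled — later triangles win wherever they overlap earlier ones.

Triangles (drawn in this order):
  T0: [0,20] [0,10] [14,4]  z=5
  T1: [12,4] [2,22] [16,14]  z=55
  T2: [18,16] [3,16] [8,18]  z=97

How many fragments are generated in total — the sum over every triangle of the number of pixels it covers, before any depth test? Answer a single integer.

T0:
  2·area = 140
  edge (0, 20)→(0, 10): d=(0,-10) top-left  bias=+0
  edge (0, 10)→(14, 4): d=(14,-6) top-left  bias=+0
  edge (14, 4)→(0, 20): d=(-14,16) right/bottom  bias=-1
    (6,2)@(13, 5): e=[130,8,2] → #
    (7,2)@(15, 5): e=[150,20,-30] → ·
    (3,3)@(7, 7): e=[70,0,70] → #  [on edge]
    (4,3)@(9, 7): e=[90,12,38] → #
    (5,3)@(11, 7): e=[110,24,6] → #
    (6,3)@(13, 7): e=[130,36,-26] → ·
    (1,4)@(3, 9): e=[30,4,106] → #
    (2,4)@(5, 9): e=[50,16,74] → #
    (5,4)@(11, 9): e=[110,52,-22] → ·
    (0,5)@(1, 11): e=[10,20,110] → #
    (4,5)@(9, 11): e=[90,68,-18] → ·
    (0,6)@(1, 13): e=[10,48,82] → #
  covered (18 px):
    · · · · · · · · · ·
    · · · · · · · · · ·
    · · · · · · # · · ·
    · · · # # # · · · ·
    · # # # # · · · · ·
    # # # # · · · · · ·
    # # # · · · · · · ·
    # # · · · · · · · ·
    # · · · · · · · · ·
    · · · · · · · · · ·
    · · · · · · · · · ·
T1:
  2·area = 172  (B↔C swapped to make it positive)
  edge (12, 4)→(16, 14): d=(4,10) right/bottom  bias=-1
  edge (16, 14)→(2, 22): d=(-14,8) right/bottom  bias=-1
  edge (2, 22)→(12, 4): d=(10,-18) top-left  bias=+0
    (5,3)@(11, 7): e=[22,138,12] → #
    (6,3)@(13, 7): e=[2,122,48] → #
    (7,3)@(15, 7): e=[-18,106,84] → ·
    (5,4)@(11, 9): e=[30,110,32] → #
    (7,4)@(15, 9): e=[-10,78,104] → ·
    (4,5)@(9, 11): e=[58,98,16] → #
    (7,5)@(15, 11): e=[-2,50,124] → ·
    (3,6)@(7, 13): e=[86,86,0] → #  [on edge]
    (7,6)@(15, 13): e=[6,22,144] → #
    (8,6)@(17, 13): e=[-14,6,180] → ·
    (3,7)@(7, 15): e=[94,58,20] → #
    (7,7)@(15, 15): e=[14,-6,164] → ·
  covered (22 px):
    · · · · · · · · · ·
    · · · · · · · · · ·
    · · · · · · · · · ·
    · · · · · # # · · ·
    · · · · · # # · · ·
    · · · · # # # · · ·
    · · · # # # # # · ·
    · · · # # # # · · ·
    · · # # # · · · · ·
    · · # # · · · · · ·
    · # · · · · · · · ·
T2:
  2·area = 30  (B↔C swapped to make it positive)
  edge (18, 16)→(8, 18): d=(-10,2) right/bottom  bias=-1
  edge (8, 18)→(3, 16): d=(-5,-2) top-left  bias=+0
  edge (3, 16)→(18, 16): d=(15,0) top-left  bias=+0
    (3,8)@(7, 17): e=[12,3,15] → #
    (4,8)@(9, 17): e=[8,7,15] → #
    (5,8)@(11, 17): e=[4,11,15] → #
    (6,8)@(13, 17): e=[0,15,15] → ·  [on edge]
    (1,9)@(3, 19): e=[0,-15,45] → ·  [on edge]
    (3,9)@(7, 19): e=[-8,-7,45] → ·
    (4,9)@(9, 19): e=[-12,-3,45] → ·
    (5,9)@(11, 19): e=[-16,1,45] → ·
  covered (3 px):
    · · · · · · · · · ·
    · · · · · · · · · ·
    · · · · · · · · · ·
    · · · · · · · · · ·
    · · · · · · · · · ·
    · · · · · · · · · ·
    · · · · · · · · · ·
    · · · · · · · · · ·
    · · · # # # · · · ·
    · · · · · · · · · ·
    · · · · · · · · · ·

Answer: 43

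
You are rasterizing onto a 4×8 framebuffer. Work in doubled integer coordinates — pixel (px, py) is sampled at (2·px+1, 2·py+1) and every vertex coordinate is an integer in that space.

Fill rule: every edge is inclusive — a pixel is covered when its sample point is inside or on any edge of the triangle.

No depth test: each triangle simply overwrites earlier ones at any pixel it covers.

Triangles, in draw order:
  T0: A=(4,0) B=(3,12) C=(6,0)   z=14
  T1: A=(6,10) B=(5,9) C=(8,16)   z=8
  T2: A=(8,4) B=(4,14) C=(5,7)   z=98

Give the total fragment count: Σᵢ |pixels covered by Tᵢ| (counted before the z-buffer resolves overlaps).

T0:
  2·area = 24  (B↔C swapped to make it positive)
  edge (4, 0)→(6, 0): d=(2,0) inclusive
  edge (6, 0)→(3, 12): d=(-3,12) inclusive
  edge (3, 12)→(4, 0): d=(1,-12) inclusive
    (2,0)@(5, 1): e=[2,9,13] → X
    (3,0)@(7, 1): e=[2,-15,37] → .
    (2,1)@(5, 3): e=[6,3,15] → X
    (3,1)@(7, 3): e=[6,-21,39] → .
    (2,2)@(5, 5): e=[10,-3,17] → .
  covered (2 px):
    . . X .
    . . X .
    . . . .
    . . . .
    . . . .
    . . . .
    . . . .
    . . . .
T1:
  2·area = 4  (B↔C swapped to make it positive)
  edge (6, 10)→(8, 16): d=(2,6) inclusive
  edge (8, 16)→(5, 9): d=(-3,-7) inclusive
  edge (5, 9)→(6, 10): d=(1,1) inclusive
    (1,0)@(3, 1): e=[0,10,-6] → .  [on edge]
    (0,2)@(1, 5): e=[20,-16,0] → .  [on edge]
    (1,3)@(3, 7): e=[12,-8,0] → .  [on edge]
    (2,3)@(5, 7): e=[0,6,-2] → .  [on edge]
    (2,4)@(5, 9): e=[4,0,0] → X  [on edge]
    (3,4)@(7, 9): e=[-8,14,-2] → .
    (2,5)@(5, 11): e=[8,-6,2] → .
    (3,5)@(7, 11): e=[-4,8,0] → .  [on edge]
    (3,6)@(7, 13): e=[0,2,2] → X  [on edge]
    (3,7)@(7, 15): e=[4,-4,4] → .
  covered (2 px):
    . . . .
    . . . .
    . . . .
    . . . .
    . . X .
    . . . .
    . . . X
    . . . .
T2:
  2·area = 18
  edge (8, 4)→(4, 14): d=(-4,10) inclusive
  edge (4, 14)→(5, 7): d=(1,-7) inclusive
  edge (5, 7)→(8, 4): d=(3,-3) inclusive
    (3,2)@(7, 5): e=[6,12,0] → X  [on edge]
    (2,3)@(5, 7): e=[18,0,0] → X  [on edge]
    (3,3)@(7, 7): e=[-2,14,6] → .
    (1,4)@(3, 9): e=[30,-12,0] → .  [on edge]
    (2,4)@(5, 9): e=[10,2,6] → X
    (3,4)@(7, 9): e=[-10,16,12] → .
    (0,5)@(1, 11): e=[42,-24,0] → .  [on edge]
    (2,5)@(5, 11): e=[2,4,12] → X
    (3,5)@(7, 11): e=[-18,18,18] → .
    (2,6)@(5, 13): e=[-6,6,18] → .
  covered (4 px):
    . . . .
    . . . .
    . . . X
    . . X .
    . . X .
    . . X .
    . . . .
    . . . .

Final: 8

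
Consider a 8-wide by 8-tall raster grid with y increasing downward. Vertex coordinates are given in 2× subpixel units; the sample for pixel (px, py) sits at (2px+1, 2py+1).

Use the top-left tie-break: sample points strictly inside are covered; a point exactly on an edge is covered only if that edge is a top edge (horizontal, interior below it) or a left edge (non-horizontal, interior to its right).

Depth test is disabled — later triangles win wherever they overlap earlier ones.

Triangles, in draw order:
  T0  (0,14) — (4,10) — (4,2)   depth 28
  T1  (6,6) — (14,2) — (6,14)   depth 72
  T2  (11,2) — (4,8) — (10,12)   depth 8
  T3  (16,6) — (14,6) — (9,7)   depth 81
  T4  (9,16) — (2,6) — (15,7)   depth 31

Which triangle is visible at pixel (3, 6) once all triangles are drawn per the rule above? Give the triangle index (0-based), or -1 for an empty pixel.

T0:
  2·area = 32  (B↔C swapped to make it positive)
  edge (0, 14)→(4, 2): d=(4,-12) top-left  bias=+0
  edge (4, 2)→(4, 10): d=(0,8) right/bottom  bias=-1
  edge (4, 10)→(0, 14): d=(-4,4) right/bottom  bias=-1
    (6,0)@(13, 1): e=[104,-72,0] → ·  [on edge]
    (5,1)@(11, 3): e=[88,-56,0] → ·  [on edge]
    (1,2)@(3, 5): e=[0,8,24] → #  [on edge]
    (2,2)@(5, 5): e=[24,-8,16] → ·
    (4,2)@(9, 5): e=[72,-40,0] → ·  [on edge]
    (1,3)@(3, 7): e=[8,8,16] → #
    (2,3)@(5, 7): e=[32,-8,8] → ·
    (3,3)@(7, 7): e=[56,-24,0] → ·  [on edge]
    (1,4)@(3, 9): e=[16,8,8] → #
    (2,4)@(5, 9): e=[40,-8,0] → ·  [on edge]
    (0,5)@(1, 11): e=[0,24,8] → #  [on edge]
    (1,5)@(3, 11): e=[24,8,0] → ·  [on edge]
    (0,6)@(1, 13): e=[8,24,0] → ·  [on edge]
  covered (4 px):
    · · · · · · · ·
    · · · · · · · ·
    · # · · · · · ·
    · # · · · · · ·
    · # · · · · · ·
    # · · · · · · ·
    · · · · · · · ·
    · · · · · · · ·
T1:
  2·area = 64
  edge (6, 6)→(14, 2): d=(8,-4) top-left  bias=+0
  edge (14, 2)→(6, 14): d=(-8,12) right/bottom  bias=-1
  edge (6, 14)→(6, 6): d=(0,-8) top-left  bias=+0
    (6,1)@(13, 3): e=[4,4,56] → #
    (7,1)@(15, 3): e=[12,-20,72] → ·
    (4,2)@(9, 5): e=[4,36,24] → #
    (5,2)@(11, 5): e=[12,12,40] → #
    (6,2)@(13, 5): e=[20,-12,56] → ·
    (3,3)@(7, 7): e=[12,44,8] → #
    (5,3)@(11, 7): e=[28,-4,40] → ·
    (3,4)@(7, 9): e=[28,28,8] → #
    (5,4)@(11, 9): e=[44,-20,40] → ·
    (3,5)@(7, 11): e=[44,12,8] → #
    (4,5)@(9, 11): e=[52,-12,24] → ·
    (3,6)@(7, 13): e=[60,-4,8] → ·
  covered (8 px):
    · · · · · · · ·
    · · · · · · # ·
    · · · · # # · ·
    · · · # # · · ·
    · · · # # · · ·
    · · · # · · · ·
    · · · · · · · ·
    · · · · · · · ·
T2:
  2·area = 64  (B↔C swapped to make it positive)
  edge (11, 2)→(10, 12): d=(-1,10) right/bottom  bias=-1
  edge (10, 12)→(4, 8): d=(-6,-4) top-left  bias=+0
  edge (4, 8)→(11, 2): d=(7,-6) top-left  bias=+0
    (4,2)@(9, 5): e=[17,38,9] → #
    (5,2)@(11, 5): e=[-3,46,21] → ·
    (3,3)@(7, 7): e=[35,18,11] → #
    (5,3)@(11, 7): e=[-5,34,35] → ·
    (3,4)@(7, 9): e=[33,6,25] → #
    (5,4)@(11, 9): e=[-7,22,49] → ·
    (3,5)@(7, 11): e=[31,-6,39] → ·
    (4,5)@(9, 11): e=[11,2,51] → #
    (5,5)@(11, 11): e=[-9,10,63] → ·
    (4,6)@(9, 13): e=[9,-10,65] → ·
  covered (6 px):
    · · · · · · · ·
    · · · · · · · ·
    · · · · # · · ·
    · · · # # · · ·
    · · · # # · · ·
    · · · · # · · ·
    · · · · · · · ·
    · · · · · · · ·
T3:
  2·area = 2  (B↔C swapped to make it positive)
  edge (16, 6)→(9, 7): d=(-7,1) right/bottom  bias=-1
  edge (9, 7)→(14, 6): d=(5,-1) top-left  bias=+0
  edge (14, 6)→(16, 6): d=(2,0) top-left  bias=+0
    (4,3)@(9, 7): e=[0,0,2] → ·  [on edge]
  covered (0 px):
    · · · · · · · ·
    · · · · · · · ·
    · · · · · · · ·
    · · · · · · · ·
    · · · · · · · ·
    · · · · · · · ·
    · · · · · · · ·
    · · · · · · · ·
T4:
  2·area = 123
  edge (9, 16)→(2, 6): d=(-7,-10) top-left  bias=+0
  edge (2, 6)→(15, 7): d=(13,1) right/bottom  bias=-1
  edge (15, 7)→(9, 16): d=(-6,9) right/bottom  bias=-1
    (1,3)@(3, 7): e=[3,12,108] → #
    (2,3)@(5, 7): e=[23,10,90] → #
    (3,3)@(7, 7): e=[43,8,72] → #
    (4,3)@(9, 7): e=[63,6,54] → #
    (5,3)@(11, 7): e=[83,4,36] → #
    (6,3)@(13, 7): e=[103,2,18] → #
    (7,3)@(15, 7): e=[123,0,0] → ·  [on edge]
    (1,4)@(3, 9): e=[-11,38,96] → ·
    (2,4)@(5, 9): e=[9,36,78] → #
    (7,4)@(15, 9): e=[109,26,-12] → ·
    (2,5)@(5, 11): e=[-5,62,66] → ·
    (3,5)@(7, 11): e=[15,60,48] → #
    (5,6)@(11, 13): e=[41,82,0] → ·  [on edge]
  covered (17 px):
    · · · · · · · ·
    · · · · · · · ·
    · · · · · · · ·
    · # # # # # # ·
    · · # # # # # ·
    · · · # # # · ·
    · · · # # · · ·
    · · · · # · · ·

Z-buffer (winner per pixel, '.' = empty):
  . . . . . . . .
  . . . . . . 1 .
  . 0 . . 2 1 . .
  . 4 4 4 4 4 4 .
  . 0 4 4 4 4 4 .
  0 . . 4 4 4 . .
  . . . 4 4 . . .
  . . . . 4 . . .

Result: 4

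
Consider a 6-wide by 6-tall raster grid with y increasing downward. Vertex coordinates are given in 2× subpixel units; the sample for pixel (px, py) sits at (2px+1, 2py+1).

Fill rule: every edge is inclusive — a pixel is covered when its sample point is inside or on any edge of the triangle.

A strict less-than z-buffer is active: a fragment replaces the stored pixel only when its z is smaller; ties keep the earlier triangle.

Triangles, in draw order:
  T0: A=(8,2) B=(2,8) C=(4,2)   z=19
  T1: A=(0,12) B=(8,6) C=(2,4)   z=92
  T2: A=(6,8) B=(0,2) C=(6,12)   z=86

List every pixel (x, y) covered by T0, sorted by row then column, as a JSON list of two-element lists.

T0:
  2·area = 24
  edge (8, 2)→(2, 8): d=(-6,6) inclusive
  edge (2, 8)→(4, 2): d=(2,-6) inclusive
  edge (4, 2)→(8, 2): d=(4,0) inclusive
    (4,0)@(9, 1): e=[0,28,-4] → .  [on edge]
    (2,1)@(5, 3): e=[12,8,4] → X
    (3,1)@(7, 3): e=[0,20,4] → X  [on edge]
    (4,1)@(9, 3): e=[-12,32,4] → .
    (1,2)@(3, 5): e=[12,0,12] → X  [on edge]
    (2,2)@(5, 5): e=[0,12,12] → X  [on edge]
    (3,2)@(7, 5): e=[-12,24,12] → .
    (1,3)@(3, 7): e=[0,4,20] → X  [on edge]
    (2,3)@(5, 7): e=[-12,16,20] → .
    (0,4)@(1, 9): e=[0,-4,28] → .  [on edge]
    (1,4)@(3, 9): e=[-12,8,28] → .
    (0,5)@(1, 11): e=[-12,0,36] → .  [on edge]
  covered (5 px):
    . . . . . .
    . . X X . .
    . X X . . .
    . X . . . .
    . . . . . .
    . . . . . .
T1:
  2·area = 52  (B↔C swapped to make it positive)
  edge (0, 12)→(2, 4): d=(2,-8) inclusive
  edge (2, 4)→(8, 6): d=(6,2) inclusive
  edge (8, 6)→(0, 12): d=(-8,6) inclusive
    (1,2)@(3, 5): e=[10,4,38] → X
    (2,2)@(5, 5): e=[26,0,26] → X  [on edge]
    (3,2)@(7, 5): e=[42,-4,14] → .
    (1,3)@(3, 7): e=[14,16,22] → X
    (3,3)@(7, 7): e=[46,8,-2] → .
    (5,3)@(11, 7): e=[78,0,-26] → .  [on edge]
    (0,4)@(1, 9): e=[2,32,18] → X
    (2,4)@(5, 9): e=[34,24,-6] → .
    (0,5)@(1, 11): e=[6,44,2] → X
    (1,5)@(3, 11): e=[22,40,-10] → .
  covered (7 px):
    . . . . . .
    . . . . . .
    . X X . . .
    . X X . . .
    X X . . . .
    X . . . . .
T2:
  2·area = 24  (B↔C swapped to make it positive)
  edge (6, 8)→(6, 12): d=(0,4) inclusive
  edge (6, 12)→(0, 2): d=(-6,-10) inclusive
  edge (0, 2)→(6, 8): d=(6,6) inclusive
    (0,1)@(1, 3): e=[20,4,0] → X  [on edge]
    (1,1)@(3, 3): e=[12,24,-12] → .
    (0,2)@(1, 5): e=[20,-8,12] → .
    (1,2)@(3, 5): e=[12,12,0] → X  [on edge]
    (2,2)@(5, 5): e=[4,32,-12] → .
    (1,3)@(3, 7): e=[12,0,12] → X  [on edge]
    (2,3)@(5, 7): e=[4,20,0] → X  [on edge]
    (3,3)@(7, 7): e=[-4,40,-12] → .
    (1,4)@(3, 9): e=[12,-12,24] → .
    (2,4)@(5, 9): e=[4,8,12] → X
    (3,4)@(7, 9): e=[-4,28,0] → .  [on edge]
    (2,5)@(5, 11): e=[4,-4,24] → .
    (4,5)@(9, 11): e=[-12,36,0] → .  [on edge]
  covered (5 px):
    . . . . . .
    X . . . . .
    . X . . . .
    . X X . . .
    . . X . . .
    . . . . . .

Result: [[2,1],[3,1],[1,2],[2,2],[1,3]]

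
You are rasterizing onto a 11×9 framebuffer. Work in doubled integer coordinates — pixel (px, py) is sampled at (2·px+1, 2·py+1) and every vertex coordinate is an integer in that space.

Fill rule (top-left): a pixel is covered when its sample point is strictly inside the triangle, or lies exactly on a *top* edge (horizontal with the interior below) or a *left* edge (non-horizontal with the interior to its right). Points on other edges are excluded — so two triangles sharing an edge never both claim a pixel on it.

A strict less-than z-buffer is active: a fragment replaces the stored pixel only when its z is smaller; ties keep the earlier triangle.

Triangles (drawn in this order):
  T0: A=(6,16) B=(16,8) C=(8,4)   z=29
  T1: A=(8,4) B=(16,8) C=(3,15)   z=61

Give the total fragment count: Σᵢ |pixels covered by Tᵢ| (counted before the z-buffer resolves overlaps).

T0:
  2·area = 104  (B↔C swapped to make it positive)
  edge (6, 16)→(8, 4): d=(2,-12) top-left  bias=+0
  edge (8, 4)→(16, 8): d=(8,4) right/bottom  bias=-1
  edge (16, 8)→(6, 16): d=(-10,8) right/bottom  bias=-1
    (4,2)@(9, 5): e=[14,4,86] → X
    (5,2)@(11, 5): e=[38,-4,70] → .
    (4,3)@(9, 7): e=[18,20,66] → X
    (5,3)@(11, 7): e=[42,12,50] → X
    (6,3)@(13, 7): e=[66,4,34] → X
    (7,3)@(15, 7): e=[90,-4,18] → .
    (4,4)@(9, 9): e=[22,36,46] → X
    (7,4)@(15, 9): e=[94,12,-2] → .
    (3,5)@(7, 11): e=[2,60,42] → X
    (6,5)@(13, 11): e=[74,36,-6] → .
    (3,6)@(7, 13): e=[6,76,22] → X
    (5,6)@(11, 13): e=[54,60,-10] → .
  covered (13 px):
    . . . . . . . . . . .
    . . . . . . . . . . .
    . . . . X . . . . . .
    . . . . X X X . . . .
    . . . . X X X . . . .
    . . . X X X . . . . .
    . . . X X . . . . . .
    . . . X . . . . . . .
    . . . . . . . . . . .
T1:
  2·area = 108
  edge (8, 4)→(16, 8): d=(8,4) right/bottom  bias=-1
  edge (16, 8)→(3, 15): d=(-13,7) right/bottom  bias=-1
  edge (3, 15)→(8, 4): d=(5,-11) top-left  bias=+0
    (4,2)@(9, 5): e=[4,88,16] → X
    (5,2)@(11, 5): e=[-4,74,38] → .
    (3,3)@(7, 7): e=[28,76,4] → X
    (5,3)@(11, 7): e=[12,48,48] → X
    (6,3)@(13, 7): e=[4,34,70] → X
    (7,3)@(15, 7): e=[-4,20,92] → .
    (3,4)@(7, 9): e=[44,50,14] → X
    (7,4)@(15, 9): e=[12,-6,102] → .
    (2,5)@(5, 11): e=[68,38,2] → X
    (5,5)@(11, 11): e=[44,-4,68] → .
    (6,5)@(13, 11): e=[36,-18,90] → .
    (2,6)@(5, 13): e=[84,12,12] → X
    (1,7)@(3, 15): e=[108,0,0] → .  [on edge]
  covered (13 px):
    . . . . . . . . . . .
    . . . . . . . . . . .
    . . . . X . . . . . .
    . . . X X X X . . . .
    . . . X X X X . . . .
    . . X X X . . . . . .
    . . X . . . . . . . .
    . . . . . . . . . . .
    . . . . . . . . . . .

Final: 26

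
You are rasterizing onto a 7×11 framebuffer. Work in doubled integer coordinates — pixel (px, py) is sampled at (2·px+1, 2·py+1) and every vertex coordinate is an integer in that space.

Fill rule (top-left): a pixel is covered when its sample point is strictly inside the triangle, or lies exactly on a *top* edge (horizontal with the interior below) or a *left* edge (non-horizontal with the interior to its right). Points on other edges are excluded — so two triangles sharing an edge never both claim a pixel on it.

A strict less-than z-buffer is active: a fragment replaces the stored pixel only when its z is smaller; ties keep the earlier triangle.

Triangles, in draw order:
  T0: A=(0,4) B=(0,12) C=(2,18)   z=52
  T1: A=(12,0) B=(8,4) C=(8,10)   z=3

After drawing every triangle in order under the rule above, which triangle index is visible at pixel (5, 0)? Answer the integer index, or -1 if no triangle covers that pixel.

T0:
  2·area = 16  (B↔C swapped to make it positive)
  edge (0, 4)→(2, 18): d=(2,14) right/bottom  bias=-1
  edge (2, 18)→(0, 12): d=(-2,-6) top-left  bias=+0
  edge (0, 12)→(0, 4): d=(0,-8) top-left  bias=+0
    (0,5)@(1, 11): e=[0,8,8] → ·  [on edge]
    (0,6)@(1, 13): e=[4,4,8] → #
    (1,6)@(3, 13): e=[-24,16,24] → ·
    (0,7)@(1, 15): e=[8,0,8] → #  [on edge]
    (1,7)@(3, 15): e=[-20,12,24] → ·
    (0,8)@(1, 17): e=[12,-4,8] → ·
    (1,10)@(3, 21): e=[-8,0,24] → ·  [on edge]
  covered (2 px):
    · · · · · · ·
    · · · · · · ·
    · · · · · · ·
    · · · · · · ·
    · · · · · · ·
    · · · · · · ·
    # · · · · · ·
    # · · · · · ·
    · · · · · · ·
    · · · · · · ·
    · · · · · · ·
T1:
  2·area = 24  (B↔C swapped to make it positive)
  edge (12, 0)→(8, 10): d=(-4,10) right/bottom  bias=-1
  edge (8, 10)→(8, 4): d=(0,-6) top-left  bias=+0
  edge (8, 4)→(12, 0): d=(4,-4) top-left  bias=+0
    (5,0)@(11, 1): e=[6,18,0] → #  [on edge]
    (6,0)@(13, 1): e=[-14,30,8] → ·
    (4,1)@(9, 3): e=[18,6,0] → #  [on edge]
    (5,1)@(11, 3): e=[-2,18,8] → ·
    (3,2)@(7, 5): e=[30,-6,0] → ·  [on edge]
    (4,2)@(9, 5): e=[10,6,8] → #
    (5,2)@(11, 5): e=[-10,18,16] → ·
    (2,3)@(5, 7): e=[42,-18,0] → ·  [on edge]
    (4,3)@(9, 7): e=[2,6,16] → #
    (5,3)@(11, 7): e=[-18,18,24] → ·
    (1,4)@(3, 9): e=[54,-30,0] → ·  [on edge]
    (4,4)@(9, 9): e=[-6,6,24] → ·
    (0,5)@(1, 11): e=[66,-42,0] → ·  [on edge]
  covered (4 px):
    · · · · · # ·
    · · · · # · ·
    · · · · # · ·
    · · · · # · ·
    · · · · · · ·
    · · · · · · ·
    · · · · · · ·
    · · · · · · ·
    · · · · · · ·
    · · · · · · ·
    · · · · · · ·

Z-buffer (winner per pixel, '.' = empty):
  . . . . . 1 .
  . . . . 1 . .
  . . . . 1 . .
  . . . . 1 . .
  . . . . . . .
  . . . . . . .
  0 . . . . . .
  0 . . . . . .
  . . . . . . .
  . . . . . . .
  . . . . . . .

Answer: 1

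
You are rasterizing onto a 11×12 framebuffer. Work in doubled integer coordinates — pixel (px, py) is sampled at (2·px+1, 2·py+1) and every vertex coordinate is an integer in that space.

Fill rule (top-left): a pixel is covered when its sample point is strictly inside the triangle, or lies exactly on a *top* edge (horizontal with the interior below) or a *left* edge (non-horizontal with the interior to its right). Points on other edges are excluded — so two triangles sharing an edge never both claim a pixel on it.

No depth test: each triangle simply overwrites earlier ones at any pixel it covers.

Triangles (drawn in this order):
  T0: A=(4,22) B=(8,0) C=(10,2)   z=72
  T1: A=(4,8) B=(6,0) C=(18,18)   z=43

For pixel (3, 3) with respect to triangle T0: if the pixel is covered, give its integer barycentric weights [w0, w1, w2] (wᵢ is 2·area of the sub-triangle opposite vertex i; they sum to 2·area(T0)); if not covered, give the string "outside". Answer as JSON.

T0:
  2·area = 52
  edge (4, 22)→(8, 0): d=(4,-22) top-left  bias=+0
  edge (8, 0)→(10, 2): d=(2,2) right/bottom  bias=-1
  edge (10, 2)→(4, 22): d=(-6,20) right/bottom  bias=-1
    (4,0)@(9, 1): e=[26,0,26] → ·  [on edge]
    (4,1)@(9, 3): e=[34,4,14] → █
    (5,1)@(11, 3): e=[78,0,-26] → ·  [on edge]
    (4,2)@(9, 5): e=[42,8,2] → █
    (5,2)@(11, 5): e=[86,4,-38] → ·
    (6,2)@(13, 5): e=[130,0,-78] → ·  [on edge]
    (3,3)@(7, 7): e=[6,16,30] → █
    (4,3)@(9, 7): e=[50,12,-10] → ·
    (7,3)@(15, 7): e=[182,0,-130] → ·  [on edge]
    (3,4)@(7, 9): e=[14,20,18] → █
    (4,4)@(9, 9): e=[58,16,-22] → ·
    (8,4)@(17, 9): e=[234,0,-182] → ·  [on edge]
    (9,5)@(19, 11): e=[286,0,-234] → ·  [on edge]
    (10,6)@(21, 13): e=[338,0,-286] → ·  [on edge]
  covered (6 px):
    · · · · · · · · · · ·
    · · · · █ · · · · · ·
    · · · · █ · · · · · ·
    · · · █ · · · · · · ·
    · · · █ · · · · · · ·
    · · · █ · · · · · · ·
    · · · · · · · · · · ·
    · · · · · · · · · · ·
    · · █ · · · · · · · ·
    · · · · · · · · · · ·
    · · · · · · · · · · ·
    · · · · · · · · · · ·
T1:
  2·area = 132
  edge (4, 8)→(6, 0): d=(2,-8) top-left  bias=+0
  edge (6, 0)→(18, 18): d=(12,18) right/bottom  bias=-1
  edge (18, 18)→(4, 8): d=(-14,-10) top-left  bias=+0
    (3,1)@(7, 3): e=[14,18,100] → █
    (4,1)@(9, 3): e=[30,-18,120] → ·
    (2,2)@(5, 5): e=[2,78,52] → █
    (4,2)@(9, 5): e=[34,6,92] → █
    (5,2)@(11, 5): e=[50,-30,112] → ·
    (2,3)@(5, 7): e=[6,102,24] → █
    (5,3)@(11, 7): e=[54,-6,84] → ·
    (2,4)@(5, 9): e=[10,126,-4] → ·
    (3,4)@(7, 9): e=[26,90,16] → █
    (5,4)@(11, 9): e=[58,18,56] → █
    (6,4)@(13, 9): e=[74,-18,76] → ·
    (3,5)@(7, 11): e=[30,114,-12] → ·
    (5,6)@(11, 13): e=[66,66,0] → █  [on edge]
  covered (17 px):
    · · · · · · · · · · ·
    · · · █ · · · · · · ·
    · · █ █ █ · · · · · ·
    · · █ █ █ · · · · · ·
    · · · █ █ █ · · · · ·
    · · · · █ █ █ · · · ·
    · · · · · █ █ · · · ·
    · · · · · · · █ · · ·
    · · · · · · · · █ · ·
    · · · · · · · · · · ·
    · · · · · · · · · · ·
    · · · · · · · · · · ·

Result: [16,30,6]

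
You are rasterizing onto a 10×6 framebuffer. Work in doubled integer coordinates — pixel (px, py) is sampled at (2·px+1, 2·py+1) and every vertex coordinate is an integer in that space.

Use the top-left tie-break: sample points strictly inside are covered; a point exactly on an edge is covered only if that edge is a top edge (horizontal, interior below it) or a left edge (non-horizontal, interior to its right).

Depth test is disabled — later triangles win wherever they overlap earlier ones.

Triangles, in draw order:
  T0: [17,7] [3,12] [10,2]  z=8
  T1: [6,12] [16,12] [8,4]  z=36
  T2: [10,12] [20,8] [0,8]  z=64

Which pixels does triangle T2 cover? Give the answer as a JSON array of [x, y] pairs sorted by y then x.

T0:
  2·area = 105
  edge (17, 7)→(3, 12): d=(-14,5) right/bottom  bias=-1
  edge (3, 12)→(10, 2): d=(7,-10) top-left  bias=+0
  edge (10, 2)→(17, 7): d=(7,5) right/bottom  bias=-1
    (5,1)@(11, 3): e=[86,17,2] → █
    (6,1)@(13, 3): e=[76,37,-8] → ·
    (4,2)@(9, 5): e=[68,11,26] → █
    (6,2)@(13, 5): e=[48,51,6] → █
    (7,2)@(15, 5): e=[38,71,-4] → ·
    (3,3)@(7, 7): e=[50,5,50] → █
    (7,3)@(15, 7): e=[10,85,10] → █
    (8,3)@(17, 7): e=[0,105,0] → ·  [on edge]
    (3,4)@(7, 9): e=[22,19,64] → █
    (6,4)@(13, 9): e=[-8,79,34] → ·
    (7,4)@(15, 9): e=[-18,99,24] → ·
    (2,5)@(5, 11): e=[4,13,88] → █
  covered (13 px):
    · · · · · · · · · ·
    · · · · · █ · · · ·
    · · · · █ █ █ · · ·
    · · · █ █ █ █ █ · ·
    · · · █ █ █ · · · ·
    · · █ · · · · · · ·
T1:
  2·area = 80  (B↔C swapped to make it positive)
  edge (6, 12)→(8, 4): d=(2,-8) top-left  bias=+0
  edge (8, 4)→(16, 12): d=(8,8) right/bottom  bias=-1
  edge (16, 12)→(6, 12): d=(-10,0) right/bottom  bias=-1
    (2,0)@(5, 1): e=[-30,0,110] → ·  [on edge]
    (3,1)@(7, 3): e=[-10,0,90] → ·  [on edge]
    (4,2)@(9, 5): e=[10,0,70] → ·  [on edge]
    (4,3)@(9, 7): e=[14,16,50] → █
    (5,3)@(11, 7): e=[30,0,50] → ·  [on edge]
    (3,4)@(7, 9): e=[2,48,30] → █
    (5,4)@(11, 9): e=[34,16,30] → █
    (6,4)@(13, 9): e=[50,0,30] → ·  [on edge]
    (3,5)@(7, 11): e=[6,64,10] → █
    (6,5)@(13, 11): e=[54,16,10] → █
    (7,5)@(15, 11): e=[70,0,10] → ·  [on edge]
  covered (8 px):
    · · · · · · · · · ·
    · · · · · · · · · ·
    · · · · · · · · · ·
    · · · · █ · · · · ·
    · · · █ █ █ · · · ·
    · · · █ █ █ █ · · ·
T2:
  2·area = 80  (B↔C swapped to make it positive)
  edge (10, 12)→(0, 8): d=(-10,-4) top-left  bias=+0
  edge (0, 8)→(20, 8): d=(20,0) top-left  bias=+0
  edge (20, 8)→(10, 12): d=(-10,4) right/bottom  bias=-1
    (1,4)@(3, 9): e=[2,20,58] → █
    (2,4)@(5, 9): e=[10,20,50] → █
    (3,4)@(7, 9): e=[18,20,42] → █
    (4,4)@(9, 9): e=[26,20,34] → █
    (5,4)@(11, 9): e=[34,20,26] → █
    (6,4)@(13, 9): e=[42,20,18] → █
    (7,4)@(15, 9): e=[50,20,10] → █
    (8,4)@(17, 9): e=[58,20,2] → █
    (9,4)@(19, 9): e=[66,20,-6] → ·
    (1,5)@(3, 11): e=[-18,60,38] → ·
    (2,5)@(5, 11): e=[-10,60,30] → ·
    (3,5)@(7, 11): e=[-2,60,22] → ·
  covered (10 px):
    · · · · · · · · · ·
    · · · · · · · · · ·
    · · · · · · · · · ·
    · · · · · · · · · ·
    · █ █ █ █ █ █ █ █ ·
    · · · · █ █ · · · ·

Answer: [[1,4],[2,4],[3,4],[4,4],[5,4],[6,4],[7,4],[8,4],[4,5],[5,5]]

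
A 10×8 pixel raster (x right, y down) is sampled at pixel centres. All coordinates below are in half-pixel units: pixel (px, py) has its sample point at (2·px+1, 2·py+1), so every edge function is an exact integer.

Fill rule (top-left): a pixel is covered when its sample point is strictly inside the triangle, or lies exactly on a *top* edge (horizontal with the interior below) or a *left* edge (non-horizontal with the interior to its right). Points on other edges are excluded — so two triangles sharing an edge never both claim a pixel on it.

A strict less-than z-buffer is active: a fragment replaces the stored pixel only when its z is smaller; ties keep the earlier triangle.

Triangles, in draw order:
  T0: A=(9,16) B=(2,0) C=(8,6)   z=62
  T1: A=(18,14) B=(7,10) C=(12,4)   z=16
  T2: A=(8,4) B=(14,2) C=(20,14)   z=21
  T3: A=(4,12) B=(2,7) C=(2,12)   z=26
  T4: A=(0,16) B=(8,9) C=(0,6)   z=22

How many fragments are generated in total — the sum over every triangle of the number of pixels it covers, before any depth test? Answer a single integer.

T0:
  2·area = 54
  edge (9, 16)→(2, 0): d=(-7,-16) top-left  bias=+0
  edge (2, 0)→(8, 6): d=(6,6) right/bottom  bias=-1
  edge (8, 6)→(9, 16): d=(1,10) right/bottom  bias=-1
    (1,0)@(3, 1): e=[9,0,45] → ·  [on edge]
    (2,1)@(5, 3): e=[27,0,27] → ·  [on edge]
    (2,2)@(5, 5): e=[13,12,29] → #
    (3,2)@(7, 5): e=[45,0,9] → ·  [on edge]
    (2,3)@(5, 7): e=[-1,24,31] → ·
    (3,3)@(7, 7): e=[31,12,11] → #
    (4,3)@(9, 7): e=[63,0,-9] → ·  [on edge]
    (3,4)@(7, 9): e=[17,24,13] → #
    (4,4)@(9, 9): e=[49,12,-7] → ·
    (5,4)@(11, 9): e=[81,0,-27] → ·  [on edge]
    (3,5)@(7, 11): e=[3,36,15] → #
    (4,5)@(9, 11): e=[35,24,-5] → ·
    (6,5)@(13, 11): e=[99,0,-45] → ·  [on edge]
    (7,6)@(15, 13): e=[117,0,-63] → ·  [on edge]
    (8,7)@(17, 15): e=[135,0,-81] → ·  [on edge]
  covered (4 px):
    · · · · · · · · · ·
    · · · · · · · · · ·
    · · # · · · · · · ·
    · · · # · · · · · ·
    · · · # · · · · · ·
    · · · # · · · · · ·
    · · · · · · · · · ·
    · · · · · · · · · ·
T1:
  2·area = 86
  edge (18, 14)→(7, 10): d=(-11,-4) top-left  bias=+0
  edge (7, 10)→(12, 4): d=(5,-6) top-left  bias=+0
  edge (12, 4)→(18, 14): d=(6,10) right/bottom  bias=-1
    (5,3)@(11, 7): e=[49,9,28] → #
    (6,3)@(13, 7): e=[57,21,8] → #
    (7,3)@(15, 7): e=[65,33,-12] → ·
    (4,4)@(9, 9): e=[19,7,60] → #
    (7,4)@(15, 9): e=[43,43,0] → ·  [on edge]
    (4,5)@(9, 11): e=[-3,17,72] → ·
    (5,5)@(11, 11): e=[5,29,52] → #
    (7,5)@(15, 11): e=[21,53,12] → #
    (8,5)@(17, 11): e=[29,65,-8] → ·
    (5,6)@(11, 13): e=[-17,39,64] → ·
    (6,6)@(13, 13): e=[-9,51,44] → ·
    (7,6)@(15, 13): e=[-1,63,24] → ·
  covered (9 px):
    · · · · · · · · · ·
    · · · · · · · · · ·
    · · · · · · · · · ·
    · · · · · # # · · ·
    · · · · # # # · · ·
    · · · · · # # # · ·
    · · · · · · · · # ·
    · · · · · · · · · ·
T2:
  2·area = 84
  edge (8, 4)→(14, 2): d=(6,-2) top-left  bias=+0
  edge (14, 2)→(20, 14): d=(6,12) right/bottom  bias=-1
  edge (20, 14)→(8, 4): d=(-12,-10) top-left  bias=+0
    (8,0)@(17, 1): e=[0,-42,126] → ·  [on edge]
    (5,1)@(11, 3): e=[0,42,42] → #  [on edge]
    (6,1)@(13, 3): e=[4,18,62] → #
    (7,1)@(15, 3): e=[8,-6,82] → ·
    (2,2)@(5, 5): e=[0,126,-42] → ·  [on edge]
    (5,2)@(11, 5): e=[12,54,18] → #
    (7,2)@(15, 5): e=[20,6,58] → #
    (8,2)@(17, 5): e=[24,-18,78] → ·
    (5,3)@(11, 7): e=[24,66,-6] → ·
    (6,3)@(13, 7): e=[28,42,14] → #
    (8,3)@(17, 7): e=[36,-6,54] → ·
    (6,4)@(13, 9): e=[40,54,-10] → ·
  covered (11 px):
    · · · · · · · · · ·
    · · · · · # # · · ·
    · · · · · # # # · ·
    · · · · · · # # · ·
    · · · · · · · # # ·
    · · · · · · · · # ·
    · · · · · · · · · #
    · · · · · · · · · ·
T3:
  2·area = 10  (B↔C swapped to make it positive)
  edge (4, 12)→(2, 12): d=(-2,0) right/bottom  bias=-1
  edge (2, 12)→(2, 7): d=(0,-5) top-left  bias=+0
  edge (2, 7)→(4, 12): d=(2,5) right/bottom  bias=-1
    (1,5)@(3, 11): e=[2,5,3] → #
    (2,5)@(5, 11): e=[2,15,-7] → ·
    (1,6)@(3, 13): e=[-2,5,7] → ·
  covered (1 px):
    · · · · · · · · · ·
    · · · · · · · · · ·
    · · · · · · · · · ·
    · · · · · · · · · ·
    · · · · · · · · · ·
    · # · · · · · · · ·
    · · · · · · · · · ·
    · · · · · · · · · ·
T4:
  2·area = 80  (B↔C swapped to make it positive)
  edge (0, 16)→(0, 6): d=(0,-10) top-left  bias=+0
  edge (0, 6)→(8, 9): d=(8,3) right/bottom  bias=-1
  edge (8, 9)→(0, 16): d=(-8,7) right/bottom  bias=-1
    (0,3)@(1, 7): e=[10,5,65] → #
    (1,3)@(3, 7): e=[30,-1,51] → ·
    (0,4)@(1, 9): e=[10,21,49] → #
    (1,4)@(3, 9): e=[30,15,35] → #
    (2,4)@(5, 9): e=[50,9,21] → #
    (3,4)@(7, 9): e=[70,3,7] → #
    (4,4)@(9, 9): e=[90,-3,-7] → ·
    (0,5)@(1, 11): e=[10,37,33] → #
    (3,5)@(7, 11): e=[70,19,-9] → ·
    (0,6)@(1, 13): e=[10,53,17] → #
    (2,6)@(5, 13): e=[50,41,-11] → ·
    (0,7)@(1, 15): e=[10,69,1] → #
  covered (11 px):
    · · · · · · · · · ·
    · · · · · · · · · ·
    · · · · · · · · · ·
    # · · · · · · · · ·
    # # # # · · · · · ·
    # # # · · · · · · ·
    # # · · · · · · · ·
    # · · · · · · · · ·

Result: 36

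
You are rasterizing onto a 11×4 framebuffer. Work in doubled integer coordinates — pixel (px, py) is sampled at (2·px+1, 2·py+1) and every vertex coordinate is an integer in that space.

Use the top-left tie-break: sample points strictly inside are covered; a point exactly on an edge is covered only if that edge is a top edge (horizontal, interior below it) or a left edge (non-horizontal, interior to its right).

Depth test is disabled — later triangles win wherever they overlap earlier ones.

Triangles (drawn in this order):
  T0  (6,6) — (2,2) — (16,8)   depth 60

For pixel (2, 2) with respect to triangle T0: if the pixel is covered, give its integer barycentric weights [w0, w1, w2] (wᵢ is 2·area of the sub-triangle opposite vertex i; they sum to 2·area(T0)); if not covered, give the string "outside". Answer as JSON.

T0:
  2·area = 32
  edge (6, 6)→(2, 2): d=(-4,-4) top-left  bias=+0
  edge (2, 2)→(16, 8): d=(14,6) right/bottom  bias=-1
  edge (16, 8)→(6, 6): d=(-10,-2) top-left  bias=+0
    (0,0)@(1, 1): e=[0,-8,40] → .  [on edge]
    (1,1)@(3, 3): e=[0,8,24] → X  [on edge]
    (2,1)@(5, 3): e=[8,-4,28] → .
    (0,2)@(1, 5): e=[-16,48,0] → .  [on edge]
    (1,2)@(3, 5): e=[-8,36,4] → .
    (2,2)@(5, 5): e=[0,24,8] → X  [on edge]
    (3,2)@(7, 5): e=[8,12,12] → X
    (4,2)@(9, 5): e=[16,0,16] → .  [on edge]
    (2,3)@(5, 7): e=[-8,52,-12] → .
    (3,3)@(7, 7): e=[0,40,-8] → .  [on edge]
    (5,3)@(11, 7): e=[16,16,0] → X  [on edge]
    (6,3)@(13, 7): e=[24,4,4] → X
  covered (5 px):
    . . . . . . . . . . .
    . X . . . . . . . . .
    . . X X . . . . . . .
    . . . . . X X . . . .

Answer: [24,8,0]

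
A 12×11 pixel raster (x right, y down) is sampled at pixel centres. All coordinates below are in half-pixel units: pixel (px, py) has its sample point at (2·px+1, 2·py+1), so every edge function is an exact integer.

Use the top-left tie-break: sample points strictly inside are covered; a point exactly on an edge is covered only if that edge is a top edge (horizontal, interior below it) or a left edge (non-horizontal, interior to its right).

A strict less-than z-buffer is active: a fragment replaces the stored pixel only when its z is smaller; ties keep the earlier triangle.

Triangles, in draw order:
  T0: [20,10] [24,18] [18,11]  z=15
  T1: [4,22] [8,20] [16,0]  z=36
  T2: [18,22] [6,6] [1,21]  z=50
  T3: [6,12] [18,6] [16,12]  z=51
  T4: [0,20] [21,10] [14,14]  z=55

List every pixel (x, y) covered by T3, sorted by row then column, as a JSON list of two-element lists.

T0:
  2·area = 20
  edge (20, 10)→(24, 18): d=(4,8) right/bottom  bias=-1
  edge (24, 18)→(18, 11): d=(-6,-7) top-left  bias=+0
  edge (18, 11)→(20, 10): d=(2,-1) top-left  bias=+0
    (9,5)@(19, 11): e=[12,7,1] → X
    (10,5)@(21, 11): e=[-4,21,3] → .
    (9,6)@(19, 13): e=[20,-5,5] → .
    (10,6)@(21, 13): e=[4,9,7] → X
    (11,6)@(23, 13): e=[-12,23,9] → .
    (10,7)@(21, 15): e=[12,-3,11] → .
  covered (2 px):
    . . . . . . . . . . . .
    . . . . . . . . . . . .
    . . . . . . . . . . . .
    . . . . . . . . . . . .
    . . . . . . . . . . . .
    . . . . . . . . . X . .
    . . . . . . . . . . X .
    . . . . . . . . . . . .
    . . . . . . . . . . . .
    . . . . . . . . . . . .
    . . . . . . . . . . . .
T1:
  2·area = 64  (B↔C swapped to make it positive)
  edge (4, 22)→(16, 0): d=(12,-22) top-left  bias=+0
  edge (16, 0)→(8, 20): d=(-8,20) right/bottom  bias=-1
  edge (8, 20)→(4, 22): d=(-4,2) right/bottom  bias=-1
    (6,3)@(13, 7): e=[18,4,42] → X
    (7,3)@(15, 7): e=[62,-36,38] → .
    (6,4)@(13, 9): e=[42,-12,34] → .
    (5,5)@(11, 11): e=[22,12,30] → X
    (6,5)@(13, 11): e=[66,-28,26] → .
    (4,6)@(9, 13): e=[2,36,26] → X
    (5,6)@(11, 13): e=[46,-4,22] → .
    (4,7)@(9, 15): e=[26,20,18] → X
    (5,7)@(11, 15): e=[70,-20,14] → .
    (3,8)@(7, 17): e=[6,44,14] → X
    (5,8)@(11, 17): e=[94,-36,6] → .
    (3,9)@(7, 19): e=[30,28,6] → X
  covered (8 px):
    . . . . . . . . . . . .
    . . . . . . . . . . . .
    . . . . . . . . . . . .
    . . . . . . X . . . . .
    . . . . . . . . . . . .
    . . . . . X . . . . . .
    . . . . X . . . . . . .
    . . . . X . . . . . . .
    . . . X X . . . . . . .
    . . . X . . . . . . . .
    . . X . . . . . . . . .
T2:
  2·area = 260  (B↔C swapped to make it positive)
  edge (18, 22)→(1, 21): d=(-17,-1) top-left  bias=+0
  edge (1, 21)→(6, 6): d=(5,-15) top-left  bias=+0
  edge (6, 6)→(18, 22): d=(12,16) right/bottom  bias=-1
    (3,1)@(7, 3): e=[312,0,-52] → .  [on edge]
    (2,4)@(5, 9): e=[208,0,52] → X  [on edge]
    (3,4)@(7, 9): e=[210,30,20] → X
    (4,4)@(9, 9): e=[212,60,-12] → .
    (2,5)@(5, 11): e=[174,10,76] → X
    (4,5)@(9, 11): e=[178,70,12] → X
    (5,5)@(11, 11): e=[180,100,-20] → .
    (2,6)@(5, 13): e=[140,20,100] → X
    (5,6)@(11, 13): e=[146,110,4] → X
    (6,6)@(13, 13): e=[148,140,-28] → .
    (1,7)@(3, 15): e=[104,0,156] → X  [on edge]
    (6,7)@(13, 15): e=[114,150,-4] → .
    (0,10)@(1, 21): e=[0,0,260] → X  [on edge]
  covered (36 px):
    . . . . . . . . . . . .
    . . . . . . . . . . . .
    . . . . . . . . . . . .
    . . . . . . . . . . . .
    . . X X . . . . . . . .
    . . X X X . . . . . . .
    . . X X X X . . . . . .
    . X X X X X . . . . . .
    . X X X X X X . . . . .
    . X X X X X X X . . . .
    X X X X X X X X X . . .
T3:
  2·area = 60
  edge (6, 12)→(18, 6): d=(12,-6) top-left  bias=+0
  edge (18, 6)→(16, 12): d=(-2,6) right/bottom  bias=-1
  edge (16, 12)→(6, 12): d=(-10,0) right/bottom  bias=-1
    (9,1)@(19, 3): e=[-30,0,90] → .  [on edge]
    (8,3)@(17, 7): e=[6,4,50] → X
    (9,3)@(19, 7): e=[18,-8,50] → .
    (6,4)@(13, 9): e=[6,24,30] → X
    (7,4)@(15, 9): e=[18,12,30] → X
    (8,4)@(17, 9): e=[30,0,30] → .  [on edge]
    (4,5)@(9, 11): e=[6,44,10] → X
    (5,5)@(11, 11): e=[18,32,10] → X
    (8,5)@(17, 11): e=[54,-4,10] → .
    (4,6)@(9, 13): e=[30,40,-10] → .
    (5,6)@(11, 13): e=[42,28,-10] → .
    (6,6)@(13, 13): e=[54,16,-10] → .
    (7,7)@(15, 15): e=[90,0,-30] → .  [on edge]
    (6,10)@(13, 21): e=[150,0,-90] → .  [on edge]
  covered (7 px):
    . . . . . . . . . . . .
    . . . . . . . . . . . .
    . . . . . . . . . . . .
    . . . . . . . . X . . .
    . . . . . . X X . . . .
    . . . . X X X X . . . .
    . . . . . . . . . . . .
    . . . . . . . . . . . .
    . . . . . . . . . . . .
    . . . . . . . . . . . .
    . . . . . . . . . . . .
T4:
  2·area = 14
  edge (0, 20)→(21, 10): d=(21,-10) top-left  bias=+0
  edge (21, 10)→(14, 14): d=(-7,4) right/bottom  bias=-1
  edge (14, 14)→(0, 20): d=(-14,6) right/bottom  bias=-1
    (9,5)@(19, 11): e=[1,1,12] → X
    (10,5)@(21, 11): e=[21,-7,0] → .  [on edge]
    (7,6)@(15, 13): e=[3,3,8] → X
    (8,6)@(17, 13): e=[23,-5,-4] → .
    (9,6)@(19, 13): e=[43,-13,-16] → .
    (5,7)@(11, 15): e=[5,5,4] → X
    (6,7)@(13, 15): e=[25,-3,-8] → .
    (7,7)@(15, 15): e=[45,-11,-20] → .
    (3,8)@(7, 17): e=[7,7,0] → .  [on edge]
    (5,8)@(11, 17): e=[47,-9,-24] → .
  covered (3 px):
    . . . . . . . . . . . .
    . . . . . . . . . . . .
    . . . . . . . . . . . .
    . . . . . . . . . . . .
    . . . . . . . . . . . .
    . . . . . . . . . X . .
    . . . . . . . X . . . .
    . . . . . X . . . . . .
    . . . . . . . . . . . .
    . . . . . . . . . . . .
    . . . . . . . . . . . .

Final: [[8,3],[6,4],[7,4],[4,5],[5,5],[6,5],[7,5]]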